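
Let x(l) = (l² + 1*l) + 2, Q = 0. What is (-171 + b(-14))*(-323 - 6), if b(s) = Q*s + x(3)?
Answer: 51653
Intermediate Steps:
x(l) = 2 + l + l² (x(l) = (l² + l) + 2 = (l + l²) + 2 = 2 + l + l²)
b(s) = 14 (b(s) = 0*s + (2 + 3 + 3²) = 0 + (2 + 3 + 9) = 0 + 14 = 14)
(-171 + b(-14))*(-323 - 6) = (-171 + 14)*(-323 - 6) = -157*(-329) = 51653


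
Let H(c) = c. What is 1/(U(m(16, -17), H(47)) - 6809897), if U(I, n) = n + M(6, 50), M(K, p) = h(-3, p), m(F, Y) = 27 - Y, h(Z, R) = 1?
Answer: -1/6809849 ≈ -1.4685e-7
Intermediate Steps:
M(K, p) = 1
U(I, n) = 1 + n (U(I, n) = n + 1 = 1 + n)
1/(U(m(16, -17), H(47)) - 6809897) = 1/((1 + 47) - 6809897) = 1/(48 - 6809897) = 1/(-6809849) = -1/6809849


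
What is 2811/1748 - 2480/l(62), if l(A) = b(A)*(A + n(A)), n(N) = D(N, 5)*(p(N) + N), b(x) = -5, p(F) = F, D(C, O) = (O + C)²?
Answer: 25253953/15695292 ≈ 1.6090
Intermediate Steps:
D(C, O) = (C + O)²
n(N) = 2*N*(5 + N)² (n(N) = (N + 5)²*(N + N) = (5 + N)²*(2*N) = 2*N*(5 + N)²)
l(A) = -5*A - 10*A*(5 + A)² (l(A) = -5*(A + 2*A*(5 + A)²) = -5*A - 10*A*(5 + A)²)
2811/1748 - 2480/l(62) = 2811/1748 - 2480*1/(310*(-1 - 2*(5 + 62)²)) = 2811*(1/1748) - 2480*1/(310*(-1 - 2*67²)) = 2811/1748 - 2480*1/(310*(-1 - 2*4489)) = 2811/1748 - 2480*1/(310*(-1 - 8978)) = 2811/1748 - 2480/(5*62*(-8979)) = 2811/1748 - 2480/(-2783490) = 2811/1748 - 2480*(-1/2783490) = 2811/1748 + 8/8979 = 25253953/15695292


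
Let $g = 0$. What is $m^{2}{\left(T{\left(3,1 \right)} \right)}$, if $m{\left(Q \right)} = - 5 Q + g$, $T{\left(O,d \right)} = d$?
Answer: $25$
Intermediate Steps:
$m{\left(Q \right)} = - 5 Q$ ($m{\left(Q \right)} = - 5 Q + 0 = - 5 Q$)
$m^{2}{\left(T{\left(3,1 \right)} \right)} = \left(\left(-5\right) 1\right)^{2} = \left(-5\right)^{2} = 25$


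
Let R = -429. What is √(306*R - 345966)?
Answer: 2*I*√119310 ≈ 690.83*I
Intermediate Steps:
√(306*R - 345966) = √(306*(-429) - 345966) = √(-131274 - 345966) = √(-477240) = 2*I*√119310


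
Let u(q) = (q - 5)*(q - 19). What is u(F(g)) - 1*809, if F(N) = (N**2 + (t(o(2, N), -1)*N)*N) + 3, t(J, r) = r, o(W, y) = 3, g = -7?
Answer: -777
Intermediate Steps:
F(N) = 3 (F(N) = (N**2 + (-N)*N) + 3 = (N**2 - N**2) + 3 = 0 + 3 = 3)
u(q) = (-19 + q)*(-5 + q) (u(q) = (-5 + q)*(-19 + q) = (-19 + q)*(-5 + q))
u(F(g)) - 1*809 = (95 + 3**2 - 24*3) - 1*809 = (95 + 9 - 72) - 809 = 32 - 809 = -777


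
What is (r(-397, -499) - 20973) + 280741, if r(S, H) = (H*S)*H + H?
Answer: -98594128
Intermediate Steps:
r(S, H) = H + S*H² (r(S, H) = S*H² + H = H + S*H²)
(r(-397, -499) - 20973) + 280741 = (-499*(1 - 499*(-397)) - 20973) + 280741 = (-499*(1 + 198103) - 20973) + 280741 = (-499*198104 - 20973) + 280741 = (-98853896 - 20973) + 280741 = -98874869 + 280741 = -98594128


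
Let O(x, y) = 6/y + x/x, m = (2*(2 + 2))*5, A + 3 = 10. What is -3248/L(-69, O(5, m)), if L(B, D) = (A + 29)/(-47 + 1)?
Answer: 37352/9 ≈ 4150.2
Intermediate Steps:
A = 7 (A = -3 + 10 = 7)
m = 40 (m = (2*4)*5 = 8*5 = 40)
O(x, y) = 1 + 6/y (O(x, y) = 6/y + 1 = 1 + 6/y)
L(B, D) = -18/23 (L(B, D) = (7 + 29)/(-47 + 1) = 36/(-46) = 36*(-1/46) = -18/23)
-3248/L(-69, O(5, m)) = -3248/(-18/23) = -3248*(-23/18) = 37352/9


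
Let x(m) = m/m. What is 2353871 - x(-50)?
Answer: 2353870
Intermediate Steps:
x(m) = 1
2353871 - x(-50) = 2353871 - 1*1 = 2353871 - 1 = 2353870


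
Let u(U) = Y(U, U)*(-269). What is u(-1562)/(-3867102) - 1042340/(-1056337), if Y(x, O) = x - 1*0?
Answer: 1793492765347/2042481462687 ≈ 0.87809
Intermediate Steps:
Y(x, O) = x (Y(x, O) = x + 0 = x)
u(U) = -269*U (u(U) = U*(-269) = -269*U)
u(-1562)/(-3867102) - 1042340/(-1056337) = -269*(-1562)/(-3867102) - 1042340/(-1056337) = 420178*(-1/3867102) - 1042340*(-1/1056337) = -210089/1933551 + 1042340/1056337 = 1793492765347/2042481462687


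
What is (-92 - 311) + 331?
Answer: -72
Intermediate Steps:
(-92 - 311) + 331 = -403 + 331 = -72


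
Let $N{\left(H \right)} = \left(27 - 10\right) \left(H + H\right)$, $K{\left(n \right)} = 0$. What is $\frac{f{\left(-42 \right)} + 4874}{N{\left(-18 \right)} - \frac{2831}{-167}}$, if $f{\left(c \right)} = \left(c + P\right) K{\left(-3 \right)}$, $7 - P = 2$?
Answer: $- \frac{813958}{99373} \approx -8.1909$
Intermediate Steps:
$P = 5$ ($P = 7 - 2 = 5$)
$f{\left(c \right)} = 0$ ($f{\left(c \right)} = \left(c + 5\right) 0 = \left(5 + c\right) 0 = 0$)
$N{\left(H \right)} = 34 H$ ($N{\left(H \right)} = 17 \cdot 2 H = 34 H$)
$\frac{f{\left(-42 \right)} + 4874}{N{\left(-18 \right)} - \frac{2831}{-167}} = \frac{0 + 4874}{34 \left(-18\right) - \frac{2831}{-167}} = \frac{4874}{-612 - - \frac{2831}{167}} = \frac{4874}{-612 + \frac{2831}{167}} = \frac{4874}{- \frac{99373}{167}} = 4874 \left(- \frac{167}{99373}\right) = - \frac{813958}{99373}$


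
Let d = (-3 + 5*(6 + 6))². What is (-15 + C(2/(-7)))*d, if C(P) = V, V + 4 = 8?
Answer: -35739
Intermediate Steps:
V = 4 (V = -4 + 8 = 4)
d = 3249 (d = (-3 + 5*12)² = (-3 + 60)² = 57² = 3249)
C(P) = 4
(-15 + C(2/(-7)))*d = (-15 + 4)*3249 = -11*3249 = -35739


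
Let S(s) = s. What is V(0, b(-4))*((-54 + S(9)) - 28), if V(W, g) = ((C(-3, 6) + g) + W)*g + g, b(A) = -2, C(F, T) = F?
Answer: -584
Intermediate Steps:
V(W, g) = g + g*(-3 + W + g) (V(W, g) = ((-3 + g) + W)*g + g = (-3 + W + g)*g + g = g*(-3 + W + g) + g = g + g*(-3 + W + g))
V(0, b(-4))*((-54 + S(9)) - 28) = (-2*(-2 + 0 - 2))*((-54 + 9) - 28) = (-2*(-4))*(-45 - 28) = 8*(-73) = -584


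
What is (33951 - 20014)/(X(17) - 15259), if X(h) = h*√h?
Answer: -212664683/232832168 - 236929*√17/232832168 ≈ -0.91758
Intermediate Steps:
X(h) = h^(3/2)
(33951 - 20014)/(X(17) - 15259) = (33951 - 20014)/(17^(3/2) - 15259) = 13937/(17*√17 - 15259) = 13937/(-15259 + 17*√17)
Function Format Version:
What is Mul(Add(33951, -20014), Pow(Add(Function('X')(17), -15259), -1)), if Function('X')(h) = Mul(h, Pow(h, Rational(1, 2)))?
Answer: Add(Rational(-212664683, 232832168), Mul(Rational(-236929, 232832168), Pow(17, Rational(1, 2)))) ≈ -0.91758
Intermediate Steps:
Function('X')(h) = Pow(h, Rational(3, 2))
Mul(Add(33951, -20014), Pow(Add(Function('X')(17), -15259), -1)) = Mul(Add(33951, -20014), Pow(Add(Pow(17, Rational(3, 2)), -15259), -1)) = Mul(13937, Pow(Add(Mul(17, Pow(17, Rational(1, 2))), -15259), -1)) = Mul(13937, Pow(Add(-15259, Mul(17, Pow(17, Rational(1, 2)))), -1))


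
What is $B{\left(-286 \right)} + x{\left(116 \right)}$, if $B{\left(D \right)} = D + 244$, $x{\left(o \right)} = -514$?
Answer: $-556$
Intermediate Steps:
$B{\left(D \right)} = 244 + D$
$B{\left(-286 \right)} + x{\left(116 \right)} = \left(244 - 286\right) - 514 = -42 - 514 = -556$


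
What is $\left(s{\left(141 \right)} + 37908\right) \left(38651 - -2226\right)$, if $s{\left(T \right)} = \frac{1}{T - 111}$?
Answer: $\frac{46487000357}{30} \approx 1.5496 \cdot 10^{9}$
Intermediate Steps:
$s{\left(T \right)} = \frac{1}{-111 + T}$
$\left(s{\left(141 \right)} + 37908\right) \left(38651 - -2226\right) = \left(\frac{1}{-111 + 141} + 37908\right) \left(38651 - -2226\right) = \left(\frac{1}{30} + 37908\right) \left(38651 + 2226\right) = \left(\frac{1}{30} + 37908\right) 40877 = \frac{1137241}{30} \cdot 40877 = \frac{46487000357}{30}$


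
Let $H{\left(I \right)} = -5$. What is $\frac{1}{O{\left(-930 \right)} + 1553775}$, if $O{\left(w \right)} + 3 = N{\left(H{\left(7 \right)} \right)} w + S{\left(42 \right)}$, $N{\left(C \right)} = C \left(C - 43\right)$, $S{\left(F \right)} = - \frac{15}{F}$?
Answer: $\frac{14}{18628003} \approx 7.5156 \cdot 10^{-7}$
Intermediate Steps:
$N{\left(C \right)} = C \left(-43 + C\right)$
$O{\left(w \right)} = - \frac{47}{14} + 240 w$ ($O{\left(w \right)} = -3 + \left(- 5 \left(-43 - 5\right) w - \frac{15}{42}\right) = -3 + \left(\left(-5\right) \left(-48\right) w - \frac{5}{14}\right) = -3 + \left(240 w - \frac{5}{14}\right) = -3 + \left(- \frac{5}{14} + 240 w\right) = - \frac{47}{14} + 240 w$)
$\frac{1}{O{\left(-930 \right)} + 1553775} = \frac{1}{\left(- \frac{47}{14} + 240 \left(-930\right)\right) + 1553775} = \frac{1}{\left(- \frac{47}{14} - 223200\right) + 1553775} = \frac{1}{- \frac{3124847}{14} + 1553775} = \frac{1}{\frac{18628003}{14}} = \frac{14}{18628003}$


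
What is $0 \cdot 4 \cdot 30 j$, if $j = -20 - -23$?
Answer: $0$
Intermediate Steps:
$j = 3$ ($j = -20 + 23 = 3$)
$0 \cdot 4 \cdot 30 j = 0 \cdot 4 \cdot 30 \cdot 3 = 0 \cdot 30 \cdot 3 = 0 \cdot 3 = 0$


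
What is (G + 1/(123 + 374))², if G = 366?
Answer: 33088701409/247009 ≈ 1.3396e+5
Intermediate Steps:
(G + 1/(123 + 374))² = (366 + 1/(123 + 374))² = (366 + 1/497)² = (181903/497)² = 33088701409/247009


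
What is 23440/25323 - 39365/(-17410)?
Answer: 280986059/88174686 ≈ 3.1867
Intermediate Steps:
23440/25323 - 39365/(-17410) = 23440*(1/25323) - 39365*(-1/17410) = 23440/25323 + 7873/3482 = 280986059/88174686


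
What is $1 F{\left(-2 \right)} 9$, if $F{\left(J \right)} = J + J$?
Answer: $-36$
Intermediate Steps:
$F{\left(J \right)} = 2 J$
$1 F{\left(-2 \right)} 9 = 1 \cdot 2 \left(-2\right) 9 = 1 \left(-4\right) 9 = \left(-4\right) 9 = -36$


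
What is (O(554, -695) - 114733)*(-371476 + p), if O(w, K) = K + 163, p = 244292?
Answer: 14659863760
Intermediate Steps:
O(w, K) = 163 + K
(O(554, -695) - 114733)*(-371476 + p) = ((163 - 695) - 114733)*(-371476 + 244292) = (-532 - 114733)*(-127184) = -115265*(-127184) = 14659863760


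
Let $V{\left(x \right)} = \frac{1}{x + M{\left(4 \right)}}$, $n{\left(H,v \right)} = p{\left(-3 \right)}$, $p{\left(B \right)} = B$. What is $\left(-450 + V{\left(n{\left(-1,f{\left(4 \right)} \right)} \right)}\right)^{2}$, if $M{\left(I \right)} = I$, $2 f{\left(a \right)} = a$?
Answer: $201601$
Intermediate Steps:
$f{\left(a \right)} = \frac{a}{2}$
$n{\left(H,v \right)} = -3$
$V{\left(x \right)} = \frac{1}{4 + x}$ ($V{\left(x \right)} = \frac{1}{x + 4} = \frac{1}{4 + x}$)
$\left(-450 + V{\left(n{\left(-1,f{\left(4 \right)} \right)} \right)}\right)^{2} = \left(-450 + \frac{1}{4 - 3}\right)^{2} = \left(-450 + 1^{-1}\right)^{2} = \left(-450 + 1\right)^{2} = \left(-449\right)^{2} = 201601$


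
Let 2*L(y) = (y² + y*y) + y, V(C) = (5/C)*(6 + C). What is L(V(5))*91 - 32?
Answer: 22959/2 ≈ 11480.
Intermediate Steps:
V(C) = 5*(6 + C)/C
L(y) = y² + y/2 (L(y) = ((y² + y*y) + y)/2 = ((y² + y²) + y)/2 = (2*y² + y)/2 = (y + 2*y²)/2 = y² + y/2)
L(V(5))*91 - 32 = ((5 + 30/5)*(½ + (5 + 30/5)))*91 - 32 = ((5 + 30*(⅕))*(½ + (5 + 30*(⅕))))*91 - 32 = ((5 + 6)*(½ + (5 + 6)))*91 - 32 = (11*(½ + 11))*91 - 32 = (11*(23/2))*91 - 32 = (253/2)*91 - 32 = 23023/2 - 32 = 22959/2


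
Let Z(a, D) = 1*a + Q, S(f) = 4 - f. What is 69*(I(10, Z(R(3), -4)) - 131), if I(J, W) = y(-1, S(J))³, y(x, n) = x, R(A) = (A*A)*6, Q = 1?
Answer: -9108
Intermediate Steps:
R(A) = 6*A² (R(A) = A²*6 = 6*A²)
Z(a, D) = 1 + a (Z(a, D) = 1*a + 1 = a + 1 = 1 + a)
I(J, W) = -1 (I(J, W) = (-1)³ = -1)
69*(I(10, Z(R(3), -4)) - 131) = 69*(-1 - 131) = 69*(-132) = -9108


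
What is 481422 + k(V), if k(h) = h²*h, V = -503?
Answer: -126782105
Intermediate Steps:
k(h) = h³
481422 + k(V) = 481422 + (-503)³ = 481422 - 127263527 = -126782105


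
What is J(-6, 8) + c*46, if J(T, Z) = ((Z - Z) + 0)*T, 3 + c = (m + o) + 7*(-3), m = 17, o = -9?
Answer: -736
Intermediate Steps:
c = -16 (c = -3 + ((17 - 9) + 7*(-3)) = -3 + (8 - 21) = -3 - 13 = -16)
J(T, Z) = 0 (J(T, Z) = (0 + 0)*T = 0*T = 0)
J(-6, 8) + c*46 = 0 - 16*46 = 0 - 736 = -736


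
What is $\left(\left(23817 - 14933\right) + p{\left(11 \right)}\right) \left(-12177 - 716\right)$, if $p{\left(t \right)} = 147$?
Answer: $-116436683$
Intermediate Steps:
$\left(\left(23817 - 14933\right) + p{\left(11 \right)}\right) \left(-12177 - 716\right) = \left(\left(23817 - 14933\right) + 147\right) \left(-12177 - 716\right) = \left(8884 + 147\right) \left(-12893\right) = 9031 \left(-12893\right) = -116436683$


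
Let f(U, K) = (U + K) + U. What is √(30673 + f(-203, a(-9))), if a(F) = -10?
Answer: √30257 ≈ 173.95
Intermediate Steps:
f(U, K) = K + 2*U (f(U, K) = (K + U) + U = K + 2*U)
√(30673 + f(-203, a(-9))) = √(30673 + (-10 + 2*(-203))) = √(30673 + (-10 - 406)) = √(30673 - 416) = √30257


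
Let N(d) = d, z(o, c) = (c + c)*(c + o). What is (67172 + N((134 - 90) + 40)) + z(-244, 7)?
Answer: 63938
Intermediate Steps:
z(o, c) = 2*c*(c + o) (z(o, c) = (2*c)*(c + o) = 2*c*(c + o))
(67172 + N((134 - 90) + 40)) + z(-244, 7) = (67172 + ((134 - 90) + 40)) + 2*7*(7 - 244) = (67172 + (44 + 40)) + 2*7*(-237) = (67172 + 84) - 3318 = 67256 - 3318 = 63938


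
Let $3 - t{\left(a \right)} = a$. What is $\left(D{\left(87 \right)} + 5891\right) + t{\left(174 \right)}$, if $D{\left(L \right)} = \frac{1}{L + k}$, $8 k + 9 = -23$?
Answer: $\frac{474761}{83} \approx 5720.0$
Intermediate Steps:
$k = -4$ ($k = - \frac{9}{8} + \frac{1}{8} \left(-23\right) = - \frac{9}{8} - \frac{23}{8} = -4$)
$t{\left(a \right)} = 3 - a$
$D{\left(L \right)} = \frac{1}{-4 + L}$ ($D{\left(L \right)} = \frac{1}{L - 4} = \frac{1}{-4 + L}$)
$\left(D{\left(87 \right)} + 5891\right) + t{\left(174 \right)} = \left(\frac{1}{-4 + 87} + 5891\right) + \left(3 - 174\right) = \left(\frac{1}{83} + 5891\right) + \left(3 - 174\right) = \left(\frac{1}{83} + 5891\right) - 171 = \frac{488954}{83} - 171 = \frac{474761}{83}$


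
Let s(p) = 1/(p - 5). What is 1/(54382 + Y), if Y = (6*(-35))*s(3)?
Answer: 1/54487 ≈ 1.8353e-5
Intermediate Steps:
s(p) = 1/(-5 + p)
Y = 105 (Y = (6*(-35))/(-5 + 3) = -210/(-2) = -210*(-½) = 105)
1/(54382 + Y) = 1/(54382 + 105) = 1/54487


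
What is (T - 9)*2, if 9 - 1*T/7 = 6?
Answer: 24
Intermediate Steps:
T = 21 (T = 63 - 7*6 = 63 - 42 = 21)
(T - 9)*2 = (21 - 9)*2 = 12*2 = 24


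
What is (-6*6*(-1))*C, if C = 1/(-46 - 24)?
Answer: -18/35 ≈ -0.51429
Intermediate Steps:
C = -1/70 (C = 1/(-70) = -1/70 ≈ -0.014286)
(-6*6*(-1))*C = (-6*6*(-1))*(-1/70) = -36*(-1)*(-1/70) = 36*(-1/70) = -18/35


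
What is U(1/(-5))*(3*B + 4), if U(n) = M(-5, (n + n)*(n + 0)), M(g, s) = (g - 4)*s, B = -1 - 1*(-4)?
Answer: -234/25 ≈ -9.3600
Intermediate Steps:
B = 3 (B = -1 + 4 = 3)
M(g, s) = s*(-4 + g) (M(g, s) = (-4 + g)*s = s*(-4 + g))
U(n) = -18*n² (U(n) = ((n + n)*(n + 0))*(-4 - 5) = ((2*n)*n)*(-9) = (2*n²)*(-9) = -18*n²)
U(1/(-5))*(3*B + 4) = (-18*(1/(-5))²)*(3*3 + 4) = (-18*(-⅕)²)*(9 + 4) = -18*1/25*13 = -18/25*13 = -234/25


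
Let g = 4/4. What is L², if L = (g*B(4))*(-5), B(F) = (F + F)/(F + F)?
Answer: 25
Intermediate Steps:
g = 1 (g = 4*(¼) = 1)
B(F) = 1 (B(F) = (2*F)/((2*F)) = (2*F)*(1/(2*F)) = 1)
L = -5 (L = (1*1)*(-5) = 1*(-5) = -5)
L² = (-5)² = 25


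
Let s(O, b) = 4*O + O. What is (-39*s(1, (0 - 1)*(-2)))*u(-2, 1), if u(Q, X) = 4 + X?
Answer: -975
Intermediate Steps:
s(O, b) = 5*O
(-39*s(1, (0 - 1)*(-2)))*u(-2, 1) = (-195)*(4 + 1) = -39*5*5 = -195*5 = -975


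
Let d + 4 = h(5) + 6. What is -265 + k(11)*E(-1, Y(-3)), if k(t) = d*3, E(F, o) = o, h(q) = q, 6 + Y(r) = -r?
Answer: -328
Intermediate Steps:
Y(r) = -6 - r
d = 7 (d = -4 + (5 + 6) = -4 + 11 = 7)
k(t) = 21 (k(t) = 7*3 = 21)
-265 + k(11)*E(-1, Y(-3)) = -265 + 21*(-6 - 1*(-3)) = -265 + 21*(-6 + 3) = -265 + 21*(-3) = -265 - 63 = -328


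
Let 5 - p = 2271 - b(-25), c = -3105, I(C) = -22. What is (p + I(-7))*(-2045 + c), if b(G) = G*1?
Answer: 11911950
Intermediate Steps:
b(G) = G
p = -2291 (p = 5 - (2271 - 1*(-25)) = 5 - (2271 + 25) = 5 - 1*2296 = 5 - 2296 = -2291)
(p + I(-7))*(-2045 + c) = (-2291 - 22)*(-2045 - 3105) = -2313*(-5150) = 11911950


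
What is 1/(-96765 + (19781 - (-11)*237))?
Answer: -1/74377 ≈ -1.3445e-5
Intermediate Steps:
1/(-96765 + (19781 - (-11)*237)) = 1/(-96765 + (19781 - 1*(-2607))) = 1/(-96765 + (19781 + 2607)) = 1/(-96765 + 22388) = 1/(-74377) = -1/74377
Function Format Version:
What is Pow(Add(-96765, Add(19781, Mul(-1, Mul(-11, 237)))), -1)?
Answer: Rational(-1, 74377) ≈ -1.3445e-5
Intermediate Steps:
Pow(Add(-96765, Add(19781, Mul(-1, Mul(-11, 237)))), -1) = Pow(Add(-96765, Add(19781, Mul(-1, -2607))), -1) = Pow(Add(-96765, Add(19781, 2607)), -1) = Pow(Add(-96765, 22388), -1) = Pow(-74377, -1) = Rational(-1, 74377)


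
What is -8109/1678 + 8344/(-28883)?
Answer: -248213479/48465674 ≈ -5.1214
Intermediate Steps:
-8109/1678 + 8344/(-28883) = -8109*1/1678 + 8344*(-1/28883) = -8109/1678 - 8344/28883 = -248213479/48465674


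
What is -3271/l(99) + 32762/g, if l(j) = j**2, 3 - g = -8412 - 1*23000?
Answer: 218341897/307898415 ≈ 0.70914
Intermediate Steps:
g = 31415 (g = 3 - (-8412 - 1*23000) = 3 - (-8412 - 23000) = 3 - 1*(-31412) = 3 + 31412 = 31415)
-3271/l(99) + 32762/g = -3271/(99**2) + 32762/31415 = -3271/9801 + 32762*(1/31415) = -3271*1/9801 + 32762/31415 = -3271/9801 + 32762/31415 = 218341897/307898415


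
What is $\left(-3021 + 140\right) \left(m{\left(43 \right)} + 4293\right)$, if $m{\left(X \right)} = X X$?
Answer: $-17695102$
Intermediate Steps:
$m{\left(X \right)} = X^{2}$
$\left(-3021 + 140\right) \left(m{\left(43 \right)} + 4293\right) = \left(-3021 + 140\right) \left(43^{2} + 4293\right) = - 2881 \left(1849 + 4293\right) = \left(-2881\right) 6142 = -17695102$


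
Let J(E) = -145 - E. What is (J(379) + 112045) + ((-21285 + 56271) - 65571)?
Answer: 80936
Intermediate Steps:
(J(379) + 112045) + ((-21285 + 56271) - 65571) = ((-145 - 1*379) + 112045) + ((-21285 + 56271) - 65571) = ((-145 - 379) + 112045) + (34986 - 65571) = (-524 + 112045) - 30585 = 111521 - 30585 = 80936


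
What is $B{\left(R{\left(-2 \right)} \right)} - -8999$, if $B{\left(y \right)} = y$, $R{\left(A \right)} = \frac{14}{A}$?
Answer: $8992$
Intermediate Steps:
$B{\left(R{\left(-2 \right)} \right)} - -8999 = \frac{14}{-2} - -8999 = 14 \left(- \frac{1}{2}\right) + 8999 = -7 + 8999 = 8992$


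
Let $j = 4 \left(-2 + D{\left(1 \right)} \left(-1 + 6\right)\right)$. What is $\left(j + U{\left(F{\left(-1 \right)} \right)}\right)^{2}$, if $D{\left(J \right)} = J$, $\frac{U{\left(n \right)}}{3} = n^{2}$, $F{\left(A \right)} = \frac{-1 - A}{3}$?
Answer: $144$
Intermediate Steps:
$F{\left(A \right)} = - \frac{1}{3} - \frac{A}{3}$ ($F{\left(A \right)} = \left(-1 - A\right) \frac{1}{3} = - \frac{1}{3} - \frac{A}{3}$)
$U{\left(n \right)} = 3 n^{2}$
$j = 12$ ($j = 4 \left(-2 + 1 \left(-1 + 6\right)\right) = 4 \left(-2 + 1 \cdot 5\right) = 4 \left(-2 + 5\right) = 4 \cdot 3 = 12$)
$\left(j + U{\left(F{\left(-1 \right)} \right)}\right)^{2} = \left(12 + 3 \left(- \frac{1}{3} - - \frac{1}{3}\right)^{2}\right)^{2} = \left(12 + 3 \left(- \frac{1}{3} + \frac{1}{3}\right)^{2}\right)^{2} = \left(12 + 3 \cdot 0^{2}\right)^{2} = \left(12 + 3 \cdot 0\right)^{2} = \left(12 + 0\right)^{2} = 12^{2} = 144$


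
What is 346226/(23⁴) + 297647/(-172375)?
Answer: -3373303911/6891084625 ≈ -0.48952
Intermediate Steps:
346226/(23⁴) + 297647/(-172375) = 346226/279841 + 297647*(-1/172375) = 346226*(1/279841) - 42521/24625 = 346226/279841 - 42521/24625 = -3373303911/6891084625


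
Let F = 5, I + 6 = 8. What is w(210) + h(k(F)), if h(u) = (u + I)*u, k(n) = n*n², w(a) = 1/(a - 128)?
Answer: 1301751/82 ≈ 15875.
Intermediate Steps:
I = 2 (I = -6 + 8 = 2)
w(a) = 1/(-128 + a)
k(n) = n³
h(u) = u*(2 + u) (h(u) = (u + 2)*u = (2 + u)*u = u*(2 + u))
w(210) + h(k(F)) = 1/(-128 + 210) + 5³*(2 + 5³) = 1/82 + 125*(2 + 125) = 1/82 + 125*127 = 1/82 + 15875 = 1301751/82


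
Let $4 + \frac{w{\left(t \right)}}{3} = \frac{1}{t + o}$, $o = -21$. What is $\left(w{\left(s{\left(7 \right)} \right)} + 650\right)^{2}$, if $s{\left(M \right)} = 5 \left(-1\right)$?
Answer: $\frac{275062225}{676} \approx 4.069 \cdot 10^{5}$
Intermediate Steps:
$s{\left(M \right)} = -5$
$w{\left(t \right)} = -12 + \frac{3}{-21 + t}$ ($w{\left(t \right)} = -12 + \frac{3}{t - 21} = -12 + \frac{3}{-21 + t}$)
$\left(w{\left(s{\left(7 \right)} \right)} + 650\right)^{2} = \left(\frac{3 \left(85 - -20\right)}{-21 - 5} + 650\right)^{2} = \left(\frac{3 \left(85 + 20\right)}{-26} + 650\right)^{2} = \left(3 \left(- \frac{1}{26}\right) 105 + 650\right)^{2} = \left(- \frac{315}{26} + 650\right)^{2} = \left(\frac{16585}{26}\right)^{2} = \frac{275062225}{676}$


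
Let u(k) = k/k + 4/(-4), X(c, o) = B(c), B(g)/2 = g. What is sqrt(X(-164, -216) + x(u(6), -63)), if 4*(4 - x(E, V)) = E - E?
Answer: 18*I ≈ 18.0*I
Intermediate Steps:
B(g) = 2*g
X(c, o) = 2*c
u(k) = 0 (u(k) = 1 + 4*(-1/4) = 1 - 1 = 0)
x(E, V) = 4 (x(E, V) = 4 - (E - E)/4 = 4 - 1/4*0 = 4 + 0 = 4)
sqrt(X(-164, -216) + x(u(6), -63)) = sqrt(2*(-164) + 4) = sqrt(-328 + 4) = sqrt(-324) = 18*I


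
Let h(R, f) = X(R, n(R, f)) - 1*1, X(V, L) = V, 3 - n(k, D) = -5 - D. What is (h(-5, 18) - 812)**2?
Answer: 669124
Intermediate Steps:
n(k, D) = 8 + D (n(k, D) = 3 - (-5 - D) = 3 + (5 + D) = 8 + D)
h(R, f) = -1 + R (h(R, f) = R - 1*1 = R - 1 = -1 + R)
(h(-5, 18) - 812)**2 = ((-1 - 5) - 812)**2 = (-6 - 812)**2 = (-818)**2 = 669124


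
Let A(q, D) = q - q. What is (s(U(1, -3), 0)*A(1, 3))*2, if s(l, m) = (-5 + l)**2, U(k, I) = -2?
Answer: 0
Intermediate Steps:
A(q, D) = 0
(s(U(1, -3), 0)*A(1, 3))*2 = ((-5 - 2)**2*0)*2 = ((-7)**2*0)*2 = (49*0)*2 = 0*2 = 0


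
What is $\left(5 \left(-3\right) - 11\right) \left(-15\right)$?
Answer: $390$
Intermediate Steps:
$\left(5 \left(-3\right) - 11\right) \left(-15\right) = \left(-15 - 11\right) \left(-15\right) = \left(-26\right) \left(-15\right) = 390$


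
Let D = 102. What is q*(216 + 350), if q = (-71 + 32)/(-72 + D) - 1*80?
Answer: -230079/5 ≈ -46016.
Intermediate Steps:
q = -813/10 (q = (-71 + 32)/(-72 + 102) - 1*80 = -39/30 - 80 = -39*1/30 - 80 = -13/10 - 80 = -813/10 ≈ -81.300)
q*(216 + 350) = -813*(216 + 350)/10 = -813/10*566 = -230079/5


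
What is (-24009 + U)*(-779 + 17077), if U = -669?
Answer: -402202044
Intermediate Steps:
(-24009 + U)*(-779 + 17077) = (-24009 - 669)*(-779 + 17077) = -24678*16298 = -402202044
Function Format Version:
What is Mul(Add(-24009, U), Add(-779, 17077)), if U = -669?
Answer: -402202044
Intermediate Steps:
Mul(Add(-24009, U), Add(-779, 17077)) = Mul(Add(-24009, -669), Add(-779, 17077)) = Mul(-24678, 16298) = -402202044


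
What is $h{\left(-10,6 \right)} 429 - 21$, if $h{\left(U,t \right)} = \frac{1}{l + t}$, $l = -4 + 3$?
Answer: $\frac{324}{5} \approx 64.8$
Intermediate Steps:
$l = -1$
$h{\left(U,t \right)} = \frac{1}{-1 + t}$
$h{\left(-10,6 \right)} 429 - 21 = \frac{1}{-1 + 6} \cdot 429 - 21 = \frac{1}{5} \cdot 429 - 21 = \frac{429}{5} - 21 = \frac{324}{5}$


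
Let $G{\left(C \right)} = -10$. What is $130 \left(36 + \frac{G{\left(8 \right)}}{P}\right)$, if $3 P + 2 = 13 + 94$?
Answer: $\frac{32500}{7} \approx 4642.9$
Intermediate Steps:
$P = 35$ ($P = - \frac{2}{3} + \frac{13 + 94}{3} = - \frac{2}{3} + \frac{1}{3} \cdot 107 = - \frac{2}{3} + \frac{107}{3} = 35$)
$130 \left(36 + \frac{G{\left(8 \right)}}{P}\right) = 130 \left(36 - \frac{10}{35}\right) = 130 \left(36 - \frac{2}{7}\right) = 130 \cdot \frac{250}{7} = \frac{32500}{7}$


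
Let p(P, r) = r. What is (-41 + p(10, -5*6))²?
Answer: 5041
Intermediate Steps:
(-41 + p(10, -5*6))² = (-41 - 5*6)² = (-41 - 30)² = (-71)² = 5041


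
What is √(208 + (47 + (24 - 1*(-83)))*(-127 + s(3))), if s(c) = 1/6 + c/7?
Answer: 5*I*√6933/3 ≈ 138.77*I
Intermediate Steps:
s(c) = ⅙ + c/7 (s(c) = 1*(⅙) + c*(⅐) = ⅙ + c/7)
√(208 + (47 + (24 - 1*(-83)))*(-127 + s(3))) = √(208 + (47 + (24 - 1*(-83)))*(-127 + (⅙ + (⅐)*3))) = √(208 + (47 + (24 + 83))*(-127 + (⅙ + 3/7))) = √(208 + (47 + 107)*(-127 + 25/42)) = √(208 + 154*(-5309/42)) = √(208 - 58399/3) = √(-57775/3) = 5*I*√6933/3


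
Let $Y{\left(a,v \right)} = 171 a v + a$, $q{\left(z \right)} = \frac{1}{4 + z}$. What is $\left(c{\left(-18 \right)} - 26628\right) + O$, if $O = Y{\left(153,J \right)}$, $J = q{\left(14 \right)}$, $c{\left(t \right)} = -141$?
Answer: $- \frac{50325}{2} \approx -25163.0$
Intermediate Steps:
$J = \frac{1}{18}$ ($J = \frac{1}{4 + 14} = \frac{1}{18} \approx 0.055556$)
$Y{\left(a,v \right)} = a + 171 a v$ ($Y{\left(a,v \right)} = 171 a v + a = a + 171 a v$)
$O = \frac{3213}{2}$ ($O = 153 \left(1 + 171 \cdot \frac{1}{18}\right) = 153 \left(1 + \frac{19}{2}\right) = 153 \cdot \frac{21}{2} = \frac{3213}{2} \approx 1606.5$)
$\left(c{\left(-18 \right)} - 26628\right) + O = \left(-141 - 26628\right) + \frac{3213}{2} = -26769 + \frac{3213}{2} = - \frac{50325}{2}$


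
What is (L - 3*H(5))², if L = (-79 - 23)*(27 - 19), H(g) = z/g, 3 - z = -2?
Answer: 670761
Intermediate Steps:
z = 5 (z = 3 - 1*(-2) = 3 + 2 = 5)
H(g) = 5/g
L = -816 (L = -102*8 = -816)
(L - 3*H(5))² = (-816 - 15/5)² = (-816 - 3*1)² = (-816 - 3)² = (-819)² = 670761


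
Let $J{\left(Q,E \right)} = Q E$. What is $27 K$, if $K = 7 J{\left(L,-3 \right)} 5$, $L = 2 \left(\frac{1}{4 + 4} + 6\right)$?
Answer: $- \frac{138915}{4} \approx -34729.0$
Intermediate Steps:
$L = \frac{49}{4}$ ($L = 2 \left(\frac{1}{8} + 6\right) = 2 \cdot \frac{49}{8} = \frac{49}{4} \approx 12.25$)
$J{\left(Q,E \right)} = E Q$
$K = - \frac{5145}{4}$ ($K = 7 \left(\left(-3\right) \frac{49}{4}\right) 5 = 7 \left(- \frac{147}{4}\right) 5 = \left(- \frac{1029}{4}\right) 5 = - \frac{5145}{4} \approx -1286.3$)
$27 K = 27 \left(- \frac{5145}{4}\right) = - \frac{138915}{4}$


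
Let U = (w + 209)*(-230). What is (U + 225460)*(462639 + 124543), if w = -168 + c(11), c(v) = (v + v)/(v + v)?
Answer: 126713875600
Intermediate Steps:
c(v) = 1 (c(v) = (2*v)/((2*v)) = (2*v)*(1/(2*v)) = 1)
w = -167 (w = -168 + 1 = -167)
U = -9660 (U = (-167 + 209)*(-230) = 42*(-230) = -9660)
(U + 225460)*(462639 + 124543) = (-9660 + 225460)*(462639 + 124543) = 215800*587182 = 126713875600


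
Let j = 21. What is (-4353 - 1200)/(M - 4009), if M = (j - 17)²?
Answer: 1851/1331 ≈ 1.3907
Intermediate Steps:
M = 16 (M = (21 - 17)² = 4² = 16)
(-4353 - 1200)/(M - 4009) = (-4353 - 1200)/(16 - 4009) = -5553/(-3993) = -5553*(-1/3993) = 1851/1331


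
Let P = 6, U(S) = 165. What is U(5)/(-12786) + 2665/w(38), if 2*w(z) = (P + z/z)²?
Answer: 22713765/208838 ≈ 108.76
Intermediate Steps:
w(z) = 49/2 (w(z) = (6 + z/z)²/2 = (6 + 1)²/2 = (½)*7² = (½)*49 = 49/2)
U(5)/(-12786) + 2665/w(38) = 165/(-12786) + 2665/(49/2) = 165*(-1/12786) + 2665*(2/49) = -55/4262 + 5330/49 = 22713765/208838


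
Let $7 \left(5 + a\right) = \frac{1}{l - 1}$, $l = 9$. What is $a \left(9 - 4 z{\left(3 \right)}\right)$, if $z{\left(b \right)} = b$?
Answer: $\frac{837}{56} \approx 14.946$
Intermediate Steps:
$a = - \frac{279}{56}$ ($a = -5 + \frac{1}{7 \left(9 - 1\right)} = -5 + \frac{1}{7 \cdot 8} = -5 + \frac{1}{7} \cdot \frac{1}{8} = -5 + \frac{1}{56} = - \frac{279}{56} \approx -4.9821$)
$a \left(9 - 4 z{\left(3 \right)}\right) = - \frac{279 \left(9 - 12\right)}{56} = \left(- \frac{279}{56}\right) \left(-3\right) = \frac{837}{56}$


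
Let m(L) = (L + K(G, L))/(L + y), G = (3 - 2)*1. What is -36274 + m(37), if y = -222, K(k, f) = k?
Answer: -6710728/185 ≈ -36274.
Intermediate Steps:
G = 1 (G = 1*1 = 1)
m(L) = (1 + L)/(-222 + L) (m(L) = (L + 1)/(L - 222) = (1 + L)/(-222 + L))
-36274 + m(37) = -36274 + (1 + 37)/(-222 + 37) = -36274 + 38/(-185) = -36274 - 1/185*38 = -36274 - 38/185 = -6710728/185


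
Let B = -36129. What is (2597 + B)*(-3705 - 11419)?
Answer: 507137968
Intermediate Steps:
(2597 + B)*(-3705 - 11419) = (2597 - 36129)*(-3705 - 11419) = -33532*(-15124) = 507137968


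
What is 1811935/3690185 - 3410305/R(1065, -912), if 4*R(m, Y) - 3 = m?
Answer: -2516834513956/197055879 ≈ -12772.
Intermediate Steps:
R(m, Y) = 3/4 + m/4
1811935/3690185 - 3410305/R(1065, -912) = 1811935/3690185 - 3410305/(3/4 + (1/4)*1065) = 1811935*(1/3690185) - 3410305/(3/4 + 1065/4) = 362387/738037 - 3410305/267 = -2516834513956/197055879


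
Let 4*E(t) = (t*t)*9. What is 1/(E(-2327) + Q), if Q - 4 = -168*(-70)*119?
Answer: 4/54332137 ≈ 7.3621e-8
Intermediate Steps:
E(t) = 9*t²/4 (E(t) = ((t*t)*9)/4 = (t²*9)/4 = (9*t²)/4 = 9*t²/4)
Q = 1399444 (Q = 4 - 168*(-70)*119 = 4 + 11760*119 = 4 + 1399440 = 1399444)
1/(E(-2327) + Q) = 1/((9/4)*(-2327)² + 1399444) = 1/((9/4)*5414929 + 1399444) = 1/(48734361/4 + 1399444) = 1/(54332137/4) = 4/54332137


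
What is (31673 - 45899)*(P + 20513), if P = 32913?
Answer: -760038276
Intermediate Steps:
(31673 - 45899)*(P + 20513) = (31673 - 45899)*(32913 + 20513) = -14226*53426 = -760038276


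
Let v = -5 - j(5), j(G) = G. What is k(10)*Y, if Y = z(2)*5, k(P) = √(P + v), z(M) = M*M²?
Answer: 0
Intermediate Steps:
v = -10 (v = -5 - 1*5 = -5 - 5 = -10)
z(M) = M³
k(P) = √(-10 + P) (k(P) = √(P - 10) = √(-10 + P))
Y = 40 (Y = 2³*5 = 8*5 = 40)
k(10)*Y = √(-10 + 10)*40 = √0*40 = 0*40 = 0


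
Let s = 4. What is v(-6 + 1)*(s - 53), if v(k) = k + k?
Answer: 490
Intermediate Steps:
v(k) = 2*k
v(-6 + 1)*(s - 53) = (2*(-6 + 1))*(4 - 53) = (2*(-5))*(-49) = -10*(-49) = 490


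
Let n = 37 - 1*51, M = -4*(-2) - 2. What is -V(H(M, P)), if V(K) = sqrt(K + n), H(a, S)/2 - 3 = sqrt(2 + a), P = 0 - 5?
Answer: -2*I*sqrt(2 - sqrt(2)) ≈ -1.5307*I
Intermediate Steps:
M = 6 (M = 8 - 2 = 6)
n = -14 (n = 37 - 51 = -14)
P = -5
H(a, S) = 6 + 2*sqrt(2 + a)
V(K) = sqrt(-14 + K) (V(K) = sqrt(K - 14) = sqrt(-14 + K))
-V(H(M, P)) = -sqrt(-14 + (6 + 2*sqrt(2 + 6))) = -sqrt(-14 + (6 + 2*sqrt(8))) = -sqrt(-14 + (6 + 2*(2*sqrt(2)))) = -sqrt(-14 + (6 + 4*sqrt(2))) = -sqrt(-8 + 4*sqrt(2))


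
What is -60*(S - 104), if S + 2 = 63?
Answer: 2580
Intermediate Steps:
S = 61 (S = -2 + 63 = 61)
-60*(S - 104) = -60*(61 - 104) = -60*(-43) = 2580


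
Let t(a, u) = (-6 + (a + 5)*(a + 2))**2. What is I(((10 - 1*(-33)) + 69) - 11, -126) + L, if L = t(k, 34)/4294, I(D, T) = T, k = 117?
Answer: 105028550/2147 ≈ 48919.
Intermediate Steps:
t(a, u) = (-6 + (2 + a)*(5 + a))**2 (t(a, u) = (-6 + (5 + a)*(2 + a))**2 = (-6 + (2 + a)*(5 + a))**2)
L = 105299072/2147 (L = (4 + 117**2 + 7*117)**2/4294 = (4 + 13689 + 819)**2*(1/4294) = 14512**2*(1/4294) = 210598144*(1/4294) = 105299072/2147 ≈ 49045.)
I(((10 - 1*(-33)) + 69) - 11, -126) + L = -126 + 105299072/2147 = 105028550/2147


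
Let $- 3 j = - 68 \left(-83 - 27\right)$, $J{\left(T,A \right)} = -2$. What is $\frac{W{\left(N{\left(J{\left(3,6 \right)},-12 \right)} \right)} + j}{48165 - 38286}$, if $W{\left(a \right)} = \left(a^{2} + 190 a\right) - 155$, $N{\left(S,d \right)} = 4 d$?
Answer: $- \frac{28393}{29637} \approx -0.95802$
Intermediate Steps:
$j = - \frac{7480}{3}$ ($j = - \frac{\left(-68\right) \left(-83 - 27\right)}{3} = - \frac{\left(-68\right) \left(-110\right)}{3} = \left(- \frac{1}{3}\right) 7480 = - \frac{7480}{3} \approx -2493.3$)
$W{\left(a \right)} = -155 + a^{2} + 190 a$
$\frac{W{\left(N{\left(J{\left(3,6 \right)},-12 \right)} \right)} + j}{48165 - 38286} = \frac{\left(-155 + \left(4 \left(-12\right)\right)^{2} + 190 \cdot 4 \left(-12\right)\right) - \frac{7480}{3}}{48165 - 38286} = \frac{\left(-155 + \left(-48\right)^{2} + 190 \left(-48\right)\right) - \frac{7480}{3}}{9879} = \left(\left(-155 + 2304 - 9120\right) - \frac{7480}{3}\right) \frac{1}{9879} = \left(-6971 - \frac{7480}{3}\right) \frac{1}{9879} = \left(- \frac{28393}{3}\right) \frac{1}{9879} = - \frac{28393}{29637}$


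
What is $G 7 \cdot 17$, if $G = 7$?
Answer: $833$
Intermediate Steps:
$G 7 \cdot 17 = 7 \cdot 7 \cdot 17 = 49 \cdot 17 = 833$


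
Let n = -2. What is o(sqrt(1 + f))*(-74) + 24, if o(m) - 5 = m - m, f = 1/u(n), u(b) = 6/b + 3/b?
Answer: -346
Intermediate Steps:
u(b) = 9/b
f = -2/9 (f = 1/(9/(-2)) = 1/(9*(-1/2)) = 1/(-9/2) = -2/9 ≈ -0.22222)
o(m) = 5 (o(m) = 5 + (m - m) = 5 + 0 = 5)
o(sqrt(1 + f))*(-74) + 24 = 5*(-74) + 24 = -370 + 24 = -346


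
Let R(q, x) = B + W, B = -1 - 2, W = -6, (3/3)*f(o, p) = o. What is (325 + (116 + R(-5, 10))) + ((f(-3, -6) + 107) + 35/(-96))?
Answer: 51421/96 ≈ 535.64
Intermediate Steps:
f(o, p) = o
B = -3
R(q, x) = -9 (R(q, x) = -3 - 6 = -9)
(325 + (116 + R(-5, 10))) + ((f(-3, -6) + 107) + 35/(-96)) = (325 + (116 - 9)) + ((-3 + 107) + 35/(-96)) = (325 + 107) + (104 + 35*(-1/96)) = 432 + (104 - 35/96) = 432 + 9949/96 = 51421/96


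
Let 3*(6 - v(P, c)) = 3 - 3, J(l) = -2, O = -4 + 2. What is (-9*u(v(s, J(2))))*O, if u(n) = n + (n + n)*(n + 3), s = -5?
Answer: 2052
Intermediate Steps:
O = -2
v(P, c) = 6 (v(P, c) = 6 - (3 - 3)/3 = 6 - ⅓*0 = 6 + 0 = 6)
u(n) = n + 2*n*(3 + n) (u(n) = n + (2*n)*(3 + n) = n + 2*n*(3 + n))
(-9*u(v(s, J(2))))*O = -54*(7 + 2*6)*(-2) = -54*(7 + 12)*(-2) = -54*19*(-2) = -9*114*(-2) = -1026*(-2) = 2052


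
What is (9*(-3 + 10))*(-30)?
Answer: -1890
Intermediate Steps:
(9*(-3 + 10))*(-30) = (9*7)*(-30) = 63*(-30) = -1890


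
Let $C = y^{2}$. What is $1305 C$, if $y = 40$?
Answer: $2088000$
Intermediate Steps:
$C = 1600$ ($C = 40^{2} = 1600$)
$1305 C = 1305 \cdot 1600 = 2088000$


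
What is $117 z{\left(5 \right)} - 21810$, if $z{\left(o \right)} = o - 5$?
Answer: $-21810$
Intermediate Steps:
$z{\left(o \right)} = -5 + o$ ($z{\left(o \right)} = o - 5 = -5 + o$)
$117 z{\left(5 \right)} - 21810 = 117 \left(-5 + 5\right) - 21810 = 117 \cdot 0 - 21810 = 0 - 21810 = -21810$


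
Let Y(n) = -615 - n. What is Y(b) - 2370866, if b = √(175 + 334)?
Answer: -2371481 - √509 ≈ -2.3715e+6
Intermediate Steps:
b = √509 ≈ 22.561
Y(b) - 2370866 = (-615 - √509) - 2370866 = -2371481 - √509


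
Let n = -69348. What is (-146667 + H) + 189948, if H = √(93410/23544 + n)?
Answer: 43281 + I*√266935969977/1962 ≈ 43281.0 + 263.33*I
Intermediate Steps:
H = I*√266935969977/1962 (H = √(93410/23544 - 69348) = √(93410*(1/23544) - 69348) = √(46705/11772 - 69348) = √(-816317951/11772) = I*√266935969977/1962 ≈ 263.33*I)
(-146667 + H) + 189948 = (-146667 + I*√266935969977/1962) + 189948 = 43281 + I*√266935969977/1962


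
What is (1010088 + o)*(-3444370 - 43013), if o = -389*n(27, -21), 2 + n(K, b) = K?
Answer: -3488648920029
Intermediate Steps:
n(K, b) = -2 + K
o = -9725 (o = -389*(-2 + 27) = -389*25 = -9725)
(1010088 + o)*(-3444370 - 43013) = (1010088 - 9725)*(-3444370 - 43013) = 1000363*(-3487383) = -3488648920029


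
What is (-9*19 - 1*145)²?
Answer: 99856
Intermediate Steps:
(-9*19 - 1*145)² = (-171 - 145)² = (-316)² = 99856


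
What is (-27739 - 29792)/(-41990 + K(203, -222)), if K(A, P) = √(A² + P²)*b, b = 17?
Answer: 3643630/2619921 + 19177*√90493/34058973 ≈ 1.5601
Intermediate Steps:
K(A, P) = 17*√(A² + P²) (K(A, P) = √(A² + P²)*17 = 17*√(A² + P²))
(-27739 - 29792)/(-41990 + K(203, -222)) = (-27739 - 29792)/(-41990 + 17*√(203² + (-222)²)) = -57531/(-41990 + 17*√(41209 + 49284)) = -57531/(-41990 + 17*√90493)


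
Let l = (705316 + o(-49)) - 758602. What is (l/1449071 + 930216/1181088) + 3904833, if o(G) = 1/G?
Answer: 13644552882315039865/3494272420548 ≈ 3.9048e+6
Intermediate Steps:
l = -2611015/49 (l = (705316 + 1/(-49)) - 758602 = (705316 - 1/49) - 758602 = 34560483/49 - 758602 = -2611015/49 ≈ -53286.)
(l/1449071 + 930216/1181088) + 3904833 = (-2611015/49/1449071 + 930216/1181088) + 3904833 = (-2611015/49*1/1449071 + 930216*(1/1181088)) + 3904833 = (-2611015/71004479 + 38759/49212) + 3904833 = 2623569331381/3494272420548 + 3904833 = 13644552882315039865/3494272420548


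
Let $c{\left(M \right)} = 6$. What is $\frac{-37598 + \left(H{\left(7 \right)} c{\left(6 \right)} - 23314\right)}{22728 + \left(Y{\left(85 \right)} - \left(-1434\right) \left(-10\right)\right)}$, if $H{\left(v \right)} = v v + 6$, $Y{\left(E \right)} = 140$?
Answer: $- \frac{30291}{4264} \approx -7.1039$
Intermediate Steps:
$H{\left(v \right)} = 6 + v^{2}$ ($H{\left(v \right)} = v^{2} + 6 = 6 + v^{2}$)
$\frac{-37598 + \left(H{\left(7 \right)} c{\left(6 \right)} - 23314\right)}{22728 + \left(Y{\left(85 \right)} - \left(-1434\right) \left(-10\right)\right)} = \frac{-37598 - \left(23314 - \left(6 + 7^{2}\right) 6\right)}{22728 + \left(140 - \left(-1434\right) \left(-10\right)\right)} = \frac{-37598 - \left(23314 - \left(6 + 49\right) 6\right)}{22728 + \left(140 - 14340\right)} = \frac{-37598 + \left(55 \cdot 6 - 23314\right)}{22728 + \left(140 - 14340\right)} = \frac{-37598 + \left(330 - 23314\right)}{22728 - 14200} = \frac{-37598 - 22984}{8528} = \left(-60582\right) \frac{1}{8528} = - \frac{30291}{4264}$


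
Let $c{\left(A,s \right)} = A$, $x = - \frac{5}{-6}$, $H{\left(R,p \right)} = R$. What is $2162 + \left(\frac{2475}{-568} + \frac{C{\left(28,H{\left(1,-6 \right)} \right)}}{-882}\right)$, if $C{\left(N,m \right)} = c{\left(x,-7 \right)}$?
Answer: $\frac{1621390033}{751464} \approx 2157.6$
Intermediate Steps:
$x = \frac{5}{6}$ ($x = \left(-5\right) \left(- \frac{1}{6}\right) = \frac{5}{6} \approx 0.83333$)
$C{\left(N,m \right)} = \frac{5}{6}$
$2162 + \left(\frac{2475}{-568} + \frac{C{\left(28,H{\left(1,-6 \right)} \right)}}{-882}\right) = 2162 + \left(\frac{2475}{-568} + \frac{5}{6 \left(-882\right)}\right) = 2162 + \left(2475 \left(- \frac{1}{568}\right) + \frac{5}{6} \left(- \frac{1}{882}\right)\right) = 2162 - \frac{3275135}{751464} = \frac{1621390033}{751464}$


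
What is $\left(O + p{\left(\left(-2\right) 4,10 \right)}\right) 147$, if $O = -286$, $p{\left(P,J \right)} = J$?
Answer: $-40572$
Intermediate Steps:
$\left(O + p{\left(\left(-2\right) 4,10 \right)}\right) 147 = \left(-286 + 10\right) 147 = \left(-276\right) 147 = -40572$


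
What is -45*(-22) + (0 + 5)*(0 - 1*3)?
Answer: 975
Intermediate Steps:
-45*(-22) + (0 + 5)*(0 - 1*3) = 990 + 5*(0 - 3) = 990 + 5*(-3) = 990 - 15 = 975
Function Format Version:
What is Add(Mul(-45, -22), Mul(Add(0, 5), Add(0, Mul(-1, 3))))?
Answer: 975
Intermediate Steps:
Add(Mul(-45, -22), Mul(Add(0, 5), Add(0, Mul(-1, 3)))) = Add(990, Mul(5, Add(0, -3))) = Add(990, Mul(5, -3)) = Add(990, -15) = 975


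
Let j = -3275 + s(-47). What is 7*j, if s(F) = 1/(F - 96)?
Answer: -3278282/143 ≈ -22925.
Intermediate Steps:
s(F) = 1/(-96 + F)
j = -468326/143 (j = -3275 + 1/(-96 - 47) = -3275 + 1/(-143) = -3275 - 1/143 = -468326/143 ≈ -3275.0)
7*j = 7*(-468326/143) = -3278282/143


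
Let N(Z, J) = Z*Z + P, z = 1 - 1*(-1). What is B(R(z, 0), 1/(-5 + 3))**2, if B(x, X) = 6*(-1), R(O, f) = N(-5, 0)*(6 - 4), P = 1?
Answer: 36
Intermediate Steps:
z = 2 (z = 1 + 1 = 2)
N(Z, J) = 1 + Z**2 (N(Z, J) = Z*Z + 1 = Z**2 + 1 = 1 + Z**2)
R(O, f) = 52 (R(O, f) = (1 + (-5)**2)*(6 - 4) = (1 + 25)*2 = 26*2 = 52)
B(x, X) = -6
B(R(z, 0), 1/(-5 + 3))**2 = (-6)**2 = 36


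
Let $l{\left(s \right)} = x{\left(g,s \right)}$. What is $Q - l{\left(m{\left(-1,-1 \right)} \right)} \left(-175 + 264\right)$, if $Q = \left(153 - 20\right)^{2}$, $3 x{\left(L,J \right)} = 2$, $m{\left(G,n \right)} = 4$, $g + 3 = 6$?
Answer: $\frac{52889}{3} \approx 17630.0$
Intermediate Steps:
$g = 3$ ($g = -3 + 6 = 3$)
$x{\left(L,J \right)} = \frac{2}{3}$ ($x{\left(L,J \right)} = \frac{1}{3} \cdot 2 = \frac{2}{3}$)
$l{\left(s \right)} = \frac{2}{3}$
$Q = 17689$ ($Q = 133^{2} = 17689$)
$Q - l{\left(m{\left(-1,-1 \right)} \right)} \left(-175 + 264\right) = 17689 - \frac{2 \left(-175 + 264\right)}{3} = 17689 - \frac{2}{3} \cdot 89 = 17689 - \frac{178}{3} = \frac{52889}{3}$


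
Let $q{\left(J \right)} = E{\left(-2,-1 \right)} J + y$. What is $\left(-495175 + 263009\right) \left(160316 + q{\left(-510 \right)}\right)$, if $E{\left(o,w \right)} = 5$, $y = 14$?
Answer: $-36631151480$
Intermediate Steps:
$q{\left(J \right)} = 14 + 5 J$ ($q{\left(J \right)} = 5 J + 14 = 14 + 5 J$)
$\left(-495175 + 263009\right) \left(160316 + q{\left(-510 \right)}\right) = \left(-495175 + 263009\right) \left(160316 + \left(14 + 5 \left(-510\right)\right)\right) = - 232166 \left(160316 + \left(14 - 2550\right)\right) = - 232166 \left(160316 - 2536\right) = \left(-232166\right) 157780 = -36631151480$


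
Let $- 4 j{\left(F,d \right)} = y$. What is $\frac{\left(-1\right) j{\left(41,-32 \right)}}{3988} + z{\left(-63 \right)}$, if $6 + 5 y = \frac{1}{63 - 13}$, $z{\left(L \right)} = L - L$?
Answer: $- \frac{299}{3988000} \approx -7.4975 \cdot 10^{-5}$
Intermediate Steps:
$z{\left(L \right)} = 0$
$y = - \frac{299}{250}$ ($y = - \frac{6}{5} + \frac{1}{5 \left(63 - 13\right)} = - \frac{6}{5} + \frac{1}{5 \cdot 50} = - \frac{6}{5} + \frac{1}{5} \cdot \frac{1}{50} = - \frac{6}{5} + \frac{1}{250} = - \frac{299}{250} \approx -1.196$)
$j{\left(F,d \right)} = \frac{299}{1000}$ ($j{\left(F,d \right)} = \left(- \frac{1}{4}\right) \left(- \frac{299}{250}\right) = \frac{299}{1000}$)
$\frac{\left(-1\right) j{\left(41,-32 \right)}}{3988} + z{\left(-63 \right)} = \frac{\left(-1\right) \frac{299}{1000}}{3988} + 0 = \left(- \frac{299}{1000}\right) \frac{1}{3988} + 0 = - \frac{299}{3988000} + 0 = - \frac{299}{3988000}$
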